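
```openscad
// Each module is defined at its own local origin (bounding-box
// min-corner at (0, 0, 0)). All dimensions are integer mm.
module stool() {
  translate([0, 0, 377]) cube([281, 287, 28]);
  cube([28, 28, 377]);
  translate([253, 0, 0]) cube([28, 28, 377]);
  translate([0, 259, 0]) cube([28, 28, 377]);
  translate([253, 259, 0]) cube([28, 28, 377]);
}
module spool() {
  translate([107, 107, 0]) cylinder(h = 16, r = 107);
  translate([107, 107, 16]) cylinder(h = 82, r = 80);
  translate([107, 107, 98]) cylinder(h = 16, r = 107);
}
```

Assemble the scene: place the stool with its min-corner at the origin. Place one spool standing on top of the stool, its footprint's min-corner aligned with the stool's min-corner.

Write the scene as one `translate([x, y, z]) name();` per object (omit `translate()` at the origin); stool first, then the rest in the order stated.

stool();
translate([0, 0, 405]) spool();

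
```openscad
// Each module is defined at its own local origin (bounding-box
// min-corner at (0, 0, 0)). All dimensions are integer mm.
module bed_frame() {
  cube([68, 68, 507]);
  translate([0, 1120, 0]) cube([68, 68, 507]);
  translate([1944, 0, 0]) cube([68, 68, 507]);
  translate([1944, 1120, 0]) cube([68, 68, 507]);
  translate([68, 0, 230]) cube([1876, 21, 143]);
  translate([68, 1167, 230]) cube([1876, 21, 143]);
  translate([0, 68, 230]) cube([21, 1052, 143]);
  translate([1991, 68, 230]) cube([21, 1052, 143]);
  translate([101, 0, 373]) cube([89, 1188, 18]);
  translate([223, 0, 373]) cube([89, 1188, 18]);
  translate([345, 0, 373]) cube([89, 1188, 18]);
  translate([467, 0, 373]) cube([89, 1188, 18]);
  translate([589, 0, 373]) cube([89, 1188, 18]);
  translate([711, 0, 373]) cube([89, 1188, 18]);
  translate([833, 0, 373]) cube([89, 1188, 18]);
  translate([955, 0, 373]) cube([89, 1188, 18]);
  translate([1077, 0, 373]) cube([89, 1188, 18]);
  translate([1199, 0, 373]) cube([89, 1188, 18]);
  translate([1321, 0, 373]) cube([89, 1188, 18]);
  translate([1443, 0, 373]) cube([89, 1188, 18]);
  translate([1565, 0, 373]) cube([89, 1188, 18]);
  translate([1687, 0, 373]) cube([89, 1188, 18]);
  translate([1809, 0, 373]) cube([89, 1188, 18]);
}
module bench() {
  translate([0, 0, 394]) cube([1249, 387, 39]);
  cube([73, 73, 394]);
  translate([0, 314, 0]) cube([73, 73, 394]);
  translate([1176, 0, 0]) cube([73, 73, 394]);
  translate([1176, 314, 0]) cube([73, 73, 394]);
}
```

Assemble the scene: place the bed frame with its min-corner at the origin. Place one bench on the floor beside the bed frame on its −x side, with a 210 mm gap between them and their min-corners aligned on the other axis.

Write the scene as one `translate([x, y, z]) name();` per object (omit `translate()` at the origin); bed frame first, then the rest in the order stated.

bed_frame();
translate([-1459, 0, 0]) bench();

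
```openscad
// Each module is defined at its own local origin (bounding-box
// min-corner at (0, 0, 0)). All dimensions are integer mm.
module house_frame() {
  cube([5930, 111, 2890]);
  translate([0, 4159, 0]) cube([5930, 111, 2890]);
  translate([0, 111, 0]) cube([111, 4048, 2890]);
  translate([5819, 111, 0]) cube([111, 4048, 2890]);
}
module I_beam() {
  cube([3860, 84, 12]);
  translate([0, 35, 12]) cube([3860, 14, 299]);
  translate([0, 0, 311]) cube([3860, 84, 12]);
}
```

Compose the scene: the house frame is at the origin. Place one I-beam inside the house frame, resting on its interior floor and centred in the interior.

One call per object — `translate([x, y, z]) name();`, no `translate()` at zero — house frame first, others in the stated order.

house_frame();
translate([1035, 2093, 0]) I_beam();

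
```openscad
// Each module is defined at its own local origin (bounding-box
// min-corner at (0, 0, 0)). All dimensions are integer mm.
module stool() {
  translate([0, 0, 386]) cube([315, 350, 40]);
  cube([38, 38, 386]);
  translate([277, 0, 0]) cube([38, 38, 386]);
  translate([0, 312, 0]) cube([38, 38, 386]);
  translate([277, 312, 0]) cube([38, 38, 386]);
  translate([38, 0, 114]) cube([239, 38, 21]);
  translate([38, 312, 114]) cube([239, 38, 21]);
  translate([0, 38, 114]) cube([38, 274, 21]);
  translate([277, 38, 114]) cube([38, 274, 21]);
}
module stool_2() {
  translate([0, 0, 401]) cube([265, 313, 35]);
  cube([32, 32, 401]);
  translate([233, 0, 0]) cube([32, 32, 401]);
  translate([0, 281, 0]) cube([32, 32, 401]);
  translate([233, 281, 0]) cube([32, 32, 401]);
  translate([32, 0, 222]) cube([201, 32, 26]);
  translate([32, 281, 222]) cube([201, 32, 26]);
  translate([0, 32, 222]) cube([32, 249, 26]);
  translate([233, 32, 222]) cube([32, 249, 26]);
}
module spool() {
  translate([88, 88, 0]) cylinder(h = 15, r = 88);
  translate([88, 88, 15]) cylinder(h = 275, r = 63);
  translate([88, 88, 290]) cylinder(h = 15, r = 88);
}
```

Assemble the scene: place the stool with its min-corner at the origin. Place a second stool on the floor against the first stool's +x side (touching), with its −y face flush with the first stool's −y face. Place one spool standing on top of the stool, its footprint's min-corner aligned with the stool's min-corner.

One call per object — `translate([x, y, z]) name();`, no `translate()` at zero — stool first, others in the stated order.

stool();
translate([315, 0, 0]) stool_2();
translate([0, 0, 426]) spool();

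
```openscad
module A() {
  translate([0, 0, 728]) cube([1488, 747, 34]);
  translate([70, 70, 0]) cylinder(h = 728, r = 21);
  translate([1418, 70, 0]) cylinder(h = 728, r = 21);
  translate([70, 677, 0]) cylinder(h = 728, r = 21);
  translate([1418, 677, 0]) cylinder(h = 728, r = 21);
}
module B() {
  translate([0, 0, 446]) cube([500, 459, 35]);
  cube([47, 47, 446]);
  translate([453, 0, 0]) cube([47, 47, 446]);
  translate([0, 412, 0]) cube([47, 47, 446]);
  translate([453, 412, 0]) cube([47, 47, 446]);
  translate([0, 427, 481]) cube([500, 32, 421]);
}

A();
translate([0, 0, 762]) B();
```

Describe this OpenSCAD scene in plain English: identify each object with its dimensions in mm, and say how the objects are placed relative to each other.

A is a table with a 1488×747 mm rectangular top, 34 mm thick, top surface at z = 762 mm, supported by four round legs of 42 mm diameter, each leg's bounding box inset 49 mm from the nearest pair of top edges, running from the floor.

B is a chair. The seat is a 500×459×35 mm slab with its top at z = 481 mm, on four 47×47 mm corner legs (flush with the seat edges, standing on z = 0). A flat backrest 32 mm thick, 421 mm tall, spans the full seat width and rises from the seat top along its +y edge, rear face flush with the rear of the seat.

The chair is on top of the table.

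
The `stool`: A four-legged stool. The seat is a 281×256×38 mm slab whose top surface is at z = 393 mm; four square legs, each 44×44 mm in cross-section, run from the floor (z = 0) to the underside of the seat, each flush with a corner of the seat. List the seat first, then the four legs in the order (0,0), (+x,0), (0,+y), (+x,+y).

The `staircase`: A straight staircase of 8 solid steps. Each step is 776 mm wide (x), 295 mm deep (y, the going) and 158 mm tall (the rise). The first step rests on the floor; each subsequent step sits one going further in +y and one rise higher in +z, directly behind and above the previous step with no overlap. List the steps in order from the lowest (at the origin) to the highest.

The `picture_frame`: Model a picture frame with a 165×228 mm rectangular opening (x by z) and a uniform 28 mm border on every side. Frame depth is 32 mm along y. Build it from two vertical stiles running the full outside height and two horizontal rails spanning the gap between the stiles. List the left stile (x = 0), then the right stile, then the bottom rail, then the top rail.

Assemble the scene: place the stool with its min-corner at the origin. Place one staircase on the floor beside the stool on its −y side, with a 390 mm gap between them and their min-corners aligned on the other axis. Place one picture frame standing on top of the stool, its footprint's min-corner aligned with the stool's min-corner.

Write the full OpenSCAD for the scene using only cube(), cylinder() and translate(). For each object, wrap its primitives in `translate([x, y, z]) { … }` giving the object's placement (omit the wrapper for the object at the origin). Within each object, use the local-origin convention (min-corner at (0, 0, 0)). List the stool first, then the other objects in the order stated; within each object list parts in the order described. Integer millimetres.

translate([0, 0, 355]) cube([281, 256, 38]);
cube([44, 44, 355]);
translate([237, 0, 0]) cube([44, 44, 355]);
translate([0, 212, 0]) cube([44, 44, 355]);
translate([237, 212, 0]) cube([44, 44, 355]);
translate([0, -2750, 0]) {
  cube([776, 295, 158]);
  translate([0, 295, 158]) cube([776, 295, 158]);
  translate([0, 590, 316]) cube([776, 295, 158]);
  translate([0, 885, 474]) cube([776, 295, 158]);
  translate([0, 1180, 632]) cube([776, 295, 158]);
  translate([0, 1475, 790]) cube([776, 295, 158]);
  translate([0, 1770, 948]) cube([776, 295, 158]);
  translate([0, 2065, 1106]) cube([776, 295, 158]);
}
translate([0, 0, 393]) {
  cube([28, 32, 284]);
  translate([193, 0, 0]) cube([28, 32, 284]);
  translate([28, 0, 0]) cube([165, 32, 28]);
  translate([28, 0, 256]) cube([165, 32, 28]);
}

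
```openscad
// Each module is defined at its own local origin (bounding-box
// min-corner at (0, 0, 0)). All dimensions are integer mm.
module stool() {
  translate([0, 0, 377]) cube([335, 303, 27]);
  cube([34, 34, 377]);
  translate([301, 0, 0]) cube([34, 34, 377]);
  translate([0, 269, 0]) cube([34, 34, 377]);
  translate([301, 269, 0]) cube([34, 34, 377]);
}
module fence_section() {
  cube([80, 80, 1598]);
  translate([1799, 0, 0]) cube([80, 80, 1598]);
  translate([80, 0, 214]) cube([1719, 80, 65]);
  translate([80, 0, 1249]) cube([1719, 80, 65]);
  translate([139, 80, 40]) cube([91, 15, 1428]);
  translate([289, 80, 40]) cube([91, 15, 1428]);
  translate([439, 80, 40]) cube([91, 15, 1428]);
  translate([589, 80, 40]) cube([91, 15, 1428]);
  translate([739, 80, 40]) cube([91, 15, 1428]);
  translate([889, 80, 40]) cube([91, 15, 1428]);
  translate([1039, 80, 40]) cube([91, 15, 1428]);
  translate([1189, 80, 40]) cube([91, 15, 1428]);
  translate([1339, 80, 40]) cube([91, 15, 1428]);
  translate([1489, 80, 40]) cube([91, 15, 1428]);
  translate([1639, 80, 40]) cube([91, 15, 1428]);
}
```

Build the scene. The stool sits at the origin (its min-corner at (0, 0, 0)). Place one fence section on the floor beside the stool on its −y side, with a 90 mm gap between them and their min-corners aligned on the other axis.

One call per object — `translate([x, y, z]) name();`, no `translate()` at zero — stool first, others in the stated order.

stool();
translate([0, -185, 0]) fence_section();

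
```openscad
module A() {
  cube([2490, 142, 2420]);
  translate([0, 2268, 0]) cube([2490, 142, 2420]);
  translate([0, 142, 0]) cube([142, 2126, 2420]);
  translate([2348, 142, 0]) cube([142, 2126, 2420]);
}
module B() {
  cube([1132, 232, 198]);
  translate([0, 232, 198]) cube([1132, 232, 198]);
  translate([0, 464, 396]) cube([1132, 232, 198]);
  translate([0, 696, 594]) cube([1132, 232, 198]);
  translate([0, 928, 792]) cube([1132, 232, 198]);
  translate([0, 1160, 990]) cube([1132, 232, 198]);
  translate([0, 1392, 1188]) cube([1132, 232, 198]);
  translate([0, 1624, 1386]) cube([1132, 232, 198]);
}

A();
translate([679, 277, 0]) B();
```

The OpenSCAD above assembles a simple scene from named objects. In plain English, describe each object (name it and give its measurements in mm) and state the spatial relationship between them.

A is the wall frame of a small rectangular building: four walls, each 2420 mm tall and 142 mm thick, enclosing a footprint 2490 mm (x) by 2410 mm (y) outside-to-outside, with no floor or roof. The front and back walls (the −y and +y sides) span the full width; the two side walls fit between them.

B is a straight staircase of 8 solid steps. Each step is 1132 mm wide (x), 232 mm deep (y, the going) and 198 mm tall (the rise). The first step rests on the floor; each subsequent step sits one going further in +y and one rise higher in +z, directly behind and above the previous step with no overlap.

The staircase sits inside the house frame, centred.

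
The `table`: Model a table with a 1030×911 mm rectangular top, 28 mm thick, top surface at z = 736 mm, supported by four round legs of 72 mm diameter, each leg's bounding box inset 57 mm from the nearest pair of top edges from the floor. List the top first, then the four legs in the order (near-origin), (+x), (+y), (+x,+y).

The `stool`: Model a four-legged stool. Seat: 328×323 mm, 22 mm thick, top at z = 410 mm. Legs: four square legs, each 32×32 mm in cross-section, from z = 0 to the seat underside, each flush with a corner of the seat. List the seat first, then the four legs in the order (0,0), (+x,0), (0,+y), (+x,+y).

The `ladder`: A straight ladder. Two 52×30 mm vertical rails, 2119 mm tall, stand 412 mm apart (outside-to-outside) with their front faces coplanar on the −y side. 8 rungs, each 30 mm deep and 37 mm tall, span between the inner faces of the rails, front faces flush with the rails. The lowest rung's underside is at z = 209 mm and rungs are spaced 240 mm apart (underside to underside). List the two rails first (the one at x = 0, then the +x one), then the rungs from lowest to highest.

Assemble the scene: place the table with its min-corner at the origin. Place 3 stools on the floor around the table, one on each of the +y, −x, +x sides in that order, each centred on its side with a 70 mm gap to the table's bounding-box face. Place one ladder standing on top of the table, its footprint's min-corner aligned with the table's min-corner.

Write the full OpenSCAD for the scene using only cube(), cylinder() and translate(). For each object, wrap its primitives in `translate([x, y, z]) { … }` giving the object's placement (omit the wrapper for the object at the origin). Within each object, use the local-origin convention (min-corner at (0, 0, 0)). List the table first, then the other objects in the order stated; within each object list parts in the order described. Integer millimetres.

translate([0, 0, 708]) cube([1030, 911, 28]);
translate([93, 93, 0]) cylinder(h = 708, r = 36);
translate([937, 93, 0]) cylinder(h = 708, r = 36);
translate([93, 818, 0]) cylinder(h = 708, r = 36);
translate([937, 818, 0]) cylinder(h = 708, r = 36);
translate([351, 981, 0]) {
  translate([0, 0, 388]) cube([328, 323, 22]);
  cube([32, 32, 388]);
  translate([296, 0, 0]) cube([32, 32, 388]);
  translate([0, 291, 0]) cube([32, 32, 388]);
  translate([296, 291, 0]) cube([32, 32, 388]);
}
translate([-398, 294, 0]) {
  translate([0, 0, 388]) cube([328, 323, 22]);
  cube([32, 32, 388]);
  translate([296, 0, 0]) cube([32, 32, 388]);
  translate([0, 291, 0]) cube([32, 32, 388]);
  translate([296, 291, 0]) cube([32, 32, 388]);
}
translate([1100, 294, 0]) {
  translate([0, 0, 388]) cube([328, 323, 22]);
  cube([32, 32, 388]);
  translate([296, 0, 0]) cube([32, 32, 388]);
  translate([0, 291, 0]) cube([32, 32, 388]);
  translate([296, 291, 0]) cube([32, 32, 388]);
}
translate([0, 0, 736]) {
  cube([52, 30, 2119]);
  translate([360, 0, 0]) cube([52, 30, 2119]);
  translate([52, 0, 209]) cube([308, 30, 37]);
  translate([52, 0, 449]) cube([308, 30, 37]);
  translate([52, 0, 689]) cube([308, 30, 37]);
  translate([52, 0, 929]) cube([308, 30, 37]);
  translate([52, 0, 1169]) cube([308, 30, 37]);
  translate([52, 0, 1409]) cube([308, 30, 37]);
  translate([52, 0, 1649]) cube([308, 30, 37]);
  translate([52, 0, 1889]) cube([308, 30, 37]);
}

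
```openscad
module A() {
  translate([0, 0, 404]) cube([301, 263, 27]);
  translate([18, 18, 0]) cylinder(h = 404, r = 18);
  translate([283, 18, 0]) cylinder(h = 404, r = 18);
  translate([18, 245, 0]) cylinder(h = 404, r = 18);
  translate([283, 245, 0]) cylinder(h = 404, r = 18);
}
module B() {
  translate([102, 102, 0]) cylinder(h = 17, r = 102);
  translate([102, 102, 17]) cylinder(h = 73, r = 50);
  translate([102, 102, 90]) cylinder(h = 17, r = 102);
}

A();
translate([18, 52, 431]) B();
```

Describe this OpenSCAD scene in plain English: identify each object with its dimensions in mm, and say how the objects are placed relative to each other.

A is a simple wooden stool: a rectangular seat 301 mm (x) by 263 mm (y), 27 mm thick, top face at z = 431 mm, on four round legs, each 36 mm in diameter. The legs rest on z = 0, each leg's axis is inset half a diameter from the nearest pair of seat edges (so the leg's bounding box is flush with the corner).

B is a spool: two coaxial disc flanges of radius 102 mm and thickness 17 mm, joined by a core cylinder of radius 50 mm and height 73 mm. The lower flange rests on z = 0 and the three cylinders share a vertical axis.

The spool is on top of the stool.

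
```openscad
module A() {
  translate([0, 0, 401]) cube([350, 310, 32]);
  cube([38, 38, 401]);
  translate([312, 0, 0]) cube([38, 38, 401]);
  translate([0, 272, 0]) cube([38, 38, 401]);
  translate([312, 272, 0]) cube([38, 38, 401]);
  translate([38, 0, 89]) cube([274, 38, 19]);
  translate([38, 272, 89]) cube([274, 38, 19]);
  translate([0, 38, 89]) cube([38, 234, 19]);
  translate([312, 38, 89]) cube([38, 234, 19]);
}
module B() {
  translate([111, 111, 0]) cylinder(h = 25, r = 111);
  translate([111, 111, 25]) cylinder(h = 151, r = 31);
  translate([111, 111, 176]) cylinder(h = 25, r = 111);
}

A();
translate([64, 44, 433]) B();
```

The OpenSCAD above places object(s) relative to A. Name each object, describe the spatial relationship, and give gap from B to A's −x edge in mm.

The spool's min-x is at 64; the stool's min-x is 0; gap = 64 mm.

A is a stool. B is a spool. The spool is on top of the stool, centred. The gap from the spool to the stool's −x edge is 64 mm.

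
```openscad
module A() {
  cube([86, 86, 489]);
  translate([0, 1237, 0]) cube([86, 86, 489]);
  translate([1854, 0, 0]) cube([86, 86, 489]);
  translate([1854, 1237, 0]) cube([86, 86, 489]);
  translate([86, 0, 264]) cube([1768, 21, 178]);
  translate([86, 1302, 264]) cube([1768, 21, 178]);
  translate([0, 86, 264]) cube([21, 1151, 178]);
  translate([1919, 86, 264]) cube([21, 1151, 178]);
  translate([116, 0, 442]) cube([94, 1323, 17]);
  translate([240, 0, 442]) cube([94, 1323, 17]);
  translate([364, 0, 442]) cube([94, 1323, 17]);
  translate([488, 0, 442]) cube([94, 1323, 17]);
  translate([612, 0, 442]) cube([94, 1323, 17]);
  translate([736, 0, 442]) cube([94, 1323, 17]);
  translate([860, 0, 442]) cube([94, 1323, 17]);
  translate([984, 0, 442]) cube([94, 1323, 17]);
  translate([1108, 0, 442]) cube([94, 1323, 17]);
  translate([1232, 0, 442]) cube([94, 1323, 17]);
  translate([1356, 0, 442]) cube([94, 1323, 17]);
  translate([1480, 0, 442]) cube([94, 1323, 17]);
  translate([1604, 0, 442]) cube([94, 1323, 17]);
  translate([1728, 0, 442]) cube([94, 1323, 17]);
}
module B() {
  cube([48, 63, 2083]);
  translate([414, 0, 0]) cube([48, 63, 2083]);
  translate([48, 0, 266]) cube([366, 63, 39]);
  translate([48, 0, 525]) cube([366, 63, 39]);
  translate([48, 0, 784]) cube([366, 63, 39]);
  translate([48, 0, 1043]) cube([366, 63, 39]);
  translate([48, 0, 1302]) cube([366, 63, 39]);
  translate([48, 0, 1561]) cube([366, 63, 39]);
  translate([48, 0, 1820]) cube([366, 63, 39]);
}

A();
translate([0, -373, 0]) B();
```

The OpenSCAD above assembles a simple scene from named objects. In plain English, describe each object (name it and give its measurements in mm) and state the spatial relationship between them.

A is a bed frame 1940 mm long (x) by 1323 mm wide (y). Four 86×86 mm corner posts, 489 mm tall, at the corners of the footprint. Four rails of 21 mm thickness and 178 mm height run between adjacent posts with their undersides at z = 264 mm, their outer faces flush with the outside of the frame (the two x-running rails run between the posts' inner faces; the two y-running rails run between the posts' inner faces). 14 slats, each 94 mm wide (x) and 17 mm thick, lie across the top of the two x-running rails, running the full 1323 mm width of the frame in y; the slats are evenly spaced along x between the inner faces of the end posts with equal gaps (rounded down to the nearest mm) at the −x end and between each pair — any rounding remainder accumulates at the +x end.

B is a straight ladder. Two 48×63 mm vertical rails, 2083 mm tall, stand 462 mm apart (outside-to-outside) with their front faces coplanar on the −y side. 7 rungs, each 63 mm deep and 39 mm tall, span between the inner faces of the rails, front faces flush with the rails. The lowest rung's underside is at z = 266 mm and rungs are spaced 259 mm apart (underside to underside).

The ladder is on the floor beside the bed frame on its −y side.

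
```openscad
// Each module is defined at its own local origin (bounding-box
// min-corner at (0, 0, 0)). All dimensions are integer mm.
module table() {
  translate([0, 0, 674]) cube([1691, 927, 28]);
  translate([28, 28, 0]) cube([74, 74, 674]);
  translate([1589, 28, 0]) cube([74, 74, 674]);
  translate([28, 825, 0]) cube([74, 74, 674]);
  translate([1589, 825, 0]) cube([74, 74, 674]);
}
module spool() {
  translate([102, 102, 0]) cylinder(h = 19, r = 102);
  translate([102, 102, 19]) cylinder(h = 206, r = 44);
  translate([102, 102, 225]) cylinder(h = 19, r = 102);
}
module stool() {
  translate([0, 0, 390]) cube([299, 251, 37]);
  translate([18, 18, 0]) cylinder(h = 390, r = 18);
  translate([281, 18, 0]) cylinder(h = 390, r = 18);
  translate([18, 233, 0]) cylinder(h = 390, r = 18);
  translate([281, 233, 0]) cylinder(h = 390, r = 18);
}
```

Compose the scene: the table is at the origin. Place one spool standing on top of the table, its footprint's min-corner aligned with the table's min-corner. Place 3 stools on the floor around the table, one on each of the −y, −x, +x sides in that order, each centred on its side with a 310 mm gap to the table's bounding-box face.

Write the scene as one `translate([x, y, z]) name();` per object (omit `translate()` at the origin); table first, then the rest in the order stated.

table();
translate([0, 0, 702]) spool();
translate([696, -561, 0]) stool();
translate([-609, 338, 0]) stool();
translate([2001, 338, 0]) stool();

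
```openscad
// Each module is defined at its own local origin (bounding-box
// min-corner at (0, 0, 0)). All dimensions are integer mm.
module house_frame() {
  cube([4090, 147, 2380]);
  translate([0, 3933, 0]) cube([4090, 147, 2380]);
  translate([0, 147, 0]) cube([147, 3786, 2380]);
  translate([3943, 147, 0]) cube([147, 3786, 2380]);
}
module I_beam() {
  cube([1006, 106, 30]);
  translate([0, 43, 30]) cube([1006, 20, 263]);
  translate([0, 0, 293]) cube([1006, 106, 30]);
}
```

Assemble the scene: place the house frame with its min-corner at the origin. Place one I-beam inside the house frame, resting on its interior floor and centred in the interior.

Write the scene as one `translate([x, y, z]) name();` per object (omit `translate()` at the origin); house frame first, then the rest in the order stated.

house_frame();
translate([1542, 1987, 0]) I_beam();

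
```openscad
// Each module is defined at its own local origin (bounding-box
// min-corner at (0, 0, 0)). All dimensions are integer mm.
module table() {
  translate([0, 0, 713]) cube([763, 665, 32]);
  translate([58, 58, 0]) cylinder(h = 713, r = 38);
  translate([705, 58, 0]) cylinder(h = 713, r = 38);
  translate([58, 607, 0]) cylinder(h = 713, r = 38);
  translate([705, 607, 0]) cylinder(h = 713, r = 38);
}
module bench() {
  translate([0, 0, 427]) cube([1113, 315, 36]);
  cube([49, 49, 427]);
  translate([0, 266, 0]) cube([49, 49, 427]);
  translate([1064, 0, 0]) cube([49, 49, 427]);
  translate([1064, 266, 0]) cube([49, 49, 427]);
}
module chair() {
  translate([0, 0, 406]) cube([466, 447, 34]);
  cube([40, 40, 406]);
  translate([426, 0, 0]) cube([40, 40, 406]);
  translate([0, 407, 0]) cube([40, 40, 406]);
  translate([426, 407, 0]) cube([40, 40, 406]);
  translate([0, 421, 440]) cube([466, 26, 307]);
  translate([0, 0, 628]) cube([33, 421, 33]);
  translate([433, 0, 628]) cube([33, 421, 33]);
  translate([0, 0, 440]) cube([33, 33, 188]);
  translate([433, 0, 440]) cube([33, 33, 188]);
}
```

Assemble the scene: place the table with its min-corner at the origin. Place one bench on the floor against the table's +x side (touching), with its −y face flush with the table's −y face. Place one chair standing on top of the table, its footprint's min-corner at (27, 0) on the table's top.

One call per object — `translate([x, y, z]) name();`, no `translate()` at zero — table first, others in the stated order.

table();
translate([763, 0, 0]) bench();
translate([27, 0, 745]) chair();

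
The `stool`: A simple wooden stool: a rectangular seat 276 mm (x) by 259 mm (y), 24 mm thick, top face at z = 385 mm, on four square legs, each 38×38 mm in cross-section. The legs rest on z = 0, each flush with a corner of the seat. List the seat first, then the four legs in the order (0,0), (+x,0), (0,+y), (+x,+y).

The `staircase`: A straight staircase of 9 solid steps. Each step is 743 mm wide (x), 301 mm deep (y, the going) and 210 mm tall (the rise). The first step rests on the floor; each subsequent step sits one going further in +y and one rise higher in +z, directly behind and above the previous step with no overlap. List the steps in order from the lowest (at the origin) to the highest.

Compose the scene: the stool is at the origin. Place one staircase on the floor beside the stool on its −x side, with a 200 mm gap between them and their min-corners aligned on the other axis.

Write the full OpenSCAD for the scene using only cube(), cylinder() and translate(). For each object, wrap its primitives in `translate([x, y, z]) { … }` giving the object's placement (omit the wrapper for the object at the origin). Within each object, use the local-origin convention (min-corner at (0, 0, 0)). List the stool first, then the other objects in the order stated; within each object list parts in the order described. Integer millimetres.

translate([0, 0, 361]) cube([276, 259, 24]);
cube([38, 38, 361]);
translate([238, 0, 0]) cube([38, 38, 361]);
translate([0, 221, 0]) cube([38, 38, 361]);
translate([238, 221, 0]) cube([38, 38, 361]);
translate([-943, 0, 0]) {
  cube([743, 301, 210]);
  translate([0, 301, 210]) cube([743, 301, 210]);
  translate([0, 602, 420]) cube([743, 301, 210]);
  translate([0, 903, 630]) cube([743, 301, 210]);
  translate([0, 1204, 840]) cube([743, 301, 210]);
  translate([0, 1505, 1050]) cube([743, 301, 210]);
  translate([0, 1806, 1260]) cube([743, 301, 210]);
  translate([0, 2107, 1470]) cube([743, 301, 210]);
  translate([0, 2408, 1680]) cube([743, 301, 210]);
}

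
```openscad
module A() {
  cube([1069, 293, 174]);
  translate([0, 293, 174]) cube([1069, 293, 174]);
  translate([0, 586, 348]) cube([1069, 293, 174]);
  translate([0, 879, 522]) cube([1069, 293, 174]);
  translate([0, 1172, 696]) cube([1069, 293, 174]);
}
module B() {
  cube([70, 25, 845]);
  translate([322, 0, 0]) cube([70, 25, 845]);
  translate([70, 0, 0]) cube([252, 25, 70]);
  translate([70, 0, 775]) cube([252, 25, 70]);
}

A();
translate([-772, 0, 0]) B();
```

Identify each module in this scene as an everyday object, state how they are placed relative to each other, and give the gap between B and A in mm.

The picture frame's nearest face is 380 mm from the staircase's −x face.

A is a staircase. B is a picture frame. The picture frame is on the floor beside the staircase on its −x side. The gap between the picture frame and the staircase is 380 mm.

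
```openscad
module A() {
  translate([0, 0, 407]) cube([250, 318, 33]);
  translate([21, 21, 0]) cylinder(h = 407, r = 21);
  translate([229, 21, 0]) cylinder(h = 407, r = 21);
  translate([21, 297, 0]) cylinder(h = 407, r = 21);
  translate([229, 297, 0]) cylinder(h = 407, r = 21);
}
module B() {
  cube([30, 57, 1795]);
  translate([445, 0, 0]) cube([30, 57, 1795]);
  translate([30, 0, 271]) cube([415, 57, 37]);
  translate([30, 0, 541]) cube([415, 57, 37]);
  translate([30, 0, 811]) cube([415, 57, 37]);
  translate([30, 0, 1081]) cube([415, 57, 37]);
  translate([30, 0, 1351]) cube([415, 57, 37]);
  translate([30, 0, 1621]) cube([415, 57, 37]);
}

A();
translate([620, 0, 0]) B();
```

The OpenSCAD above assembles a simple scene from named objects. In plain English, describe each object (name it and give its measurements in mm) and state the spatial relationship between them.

A is a four-legged stool. The seat is 250×318 mm, 33 mm thick, top at z = 440 mm. It stands on four round legs, each 42 mm in diameter, from z = 0 to the seat underside, each leg's axis is inset half a diameter from the nearest pair of seat edges (so the leg's bounding box is flush with the corner).

B is a wooden ladder with two side rails of 30×57 mm section and 1795 mm height, set 475 mm apart overall. Between them run 6 rectangular rungs (57 mm deep, 37 mm thick), front faces flush with the rails' −y face. The bottom of the first rung is 271 mm above the floor and each subsequent rung is 270 mm higher than the one below.

The ladder is on the floor beside the stool on its +x side.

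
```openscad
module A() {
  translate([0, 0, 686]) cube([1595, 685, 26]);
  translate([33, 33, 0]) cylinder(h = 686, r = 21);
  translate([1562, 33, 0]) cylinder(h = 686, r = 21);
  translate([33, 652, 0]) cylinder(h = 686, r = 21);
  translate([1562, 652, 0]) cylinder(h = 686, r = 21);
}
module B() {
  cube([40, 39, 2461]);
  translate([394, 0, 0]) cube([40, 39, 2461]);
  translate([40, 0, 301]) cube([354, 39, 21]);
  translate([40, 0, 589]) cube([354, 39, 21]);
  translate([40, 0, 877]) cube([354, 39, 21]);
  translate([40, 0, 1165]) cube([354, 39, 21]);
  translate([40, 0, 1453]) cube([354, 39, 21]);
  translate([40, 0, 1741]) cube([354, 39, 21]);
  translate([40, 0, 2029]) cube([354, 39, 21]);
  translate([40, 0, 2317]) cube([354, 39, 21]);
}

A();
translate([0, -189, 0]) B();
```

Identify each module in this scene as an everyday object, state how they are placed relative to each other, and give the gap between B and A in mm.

A is a table. B is a ladder. The ladder is on the floor beside the table on its −y side. The gap between the ladder and the table is 150 mm.

The ladder's nearest face is 150 mm from the table's −y face.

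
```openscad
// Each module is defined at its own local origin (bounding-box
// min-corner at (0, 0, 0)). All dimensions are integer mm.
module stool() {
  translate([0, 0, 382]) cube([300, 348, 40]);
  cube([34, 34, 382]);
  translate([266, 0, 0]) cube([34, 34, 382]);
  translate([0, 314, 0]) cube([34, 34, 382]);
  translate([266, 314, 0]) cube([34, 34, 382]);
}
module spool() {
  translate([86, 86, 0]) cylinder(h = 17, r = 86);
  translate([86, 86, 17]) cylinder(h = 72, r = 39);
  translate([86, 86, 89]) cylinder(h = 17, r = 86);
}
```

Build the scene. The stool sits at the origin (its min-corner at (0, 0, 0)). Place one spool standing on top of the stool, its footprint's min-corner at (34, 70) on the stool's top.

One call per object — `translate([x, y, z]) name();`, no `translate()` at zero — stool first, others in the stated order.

stool();
translate([34, 70, 422]) spool();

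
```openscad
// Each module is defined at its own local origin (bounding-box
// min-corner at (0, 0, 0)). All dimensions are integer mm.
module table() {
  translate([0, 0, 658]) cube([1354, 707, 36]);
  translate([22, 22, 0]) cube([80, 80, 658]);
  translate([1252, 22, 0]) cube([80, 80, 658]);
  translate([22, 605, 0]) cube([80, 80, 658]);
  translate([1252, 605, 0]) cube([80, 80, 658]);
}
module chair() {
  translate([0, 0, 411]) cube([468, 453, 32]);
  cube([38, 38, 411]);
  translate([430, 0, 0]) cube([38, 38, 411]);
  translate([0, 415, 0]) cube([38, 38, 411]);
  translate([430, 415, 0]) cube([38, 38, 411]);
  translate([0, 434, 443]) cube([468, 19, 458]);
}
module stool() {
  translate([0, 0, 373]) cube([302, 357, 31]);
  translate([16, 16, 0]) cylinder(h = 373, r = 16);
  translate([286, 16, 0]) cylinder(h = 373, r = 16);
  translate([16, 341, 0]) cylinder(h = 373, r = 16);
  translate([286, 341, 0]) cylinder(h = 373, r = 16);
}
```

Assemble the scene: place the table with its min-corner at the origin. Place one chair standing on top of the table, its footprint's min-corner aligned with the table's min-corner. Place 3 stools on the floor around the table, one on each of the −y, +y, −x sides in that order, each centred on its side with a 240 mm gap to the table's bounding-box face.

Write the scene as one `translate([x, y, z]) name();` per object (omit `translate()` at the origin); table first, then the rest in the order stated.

table();
translate([0, 0, 694]) chair();
translate([526, -597, 0]) stool();
translate([526, 947, 0]) stool();
translate([-542, 175, 0]) stool();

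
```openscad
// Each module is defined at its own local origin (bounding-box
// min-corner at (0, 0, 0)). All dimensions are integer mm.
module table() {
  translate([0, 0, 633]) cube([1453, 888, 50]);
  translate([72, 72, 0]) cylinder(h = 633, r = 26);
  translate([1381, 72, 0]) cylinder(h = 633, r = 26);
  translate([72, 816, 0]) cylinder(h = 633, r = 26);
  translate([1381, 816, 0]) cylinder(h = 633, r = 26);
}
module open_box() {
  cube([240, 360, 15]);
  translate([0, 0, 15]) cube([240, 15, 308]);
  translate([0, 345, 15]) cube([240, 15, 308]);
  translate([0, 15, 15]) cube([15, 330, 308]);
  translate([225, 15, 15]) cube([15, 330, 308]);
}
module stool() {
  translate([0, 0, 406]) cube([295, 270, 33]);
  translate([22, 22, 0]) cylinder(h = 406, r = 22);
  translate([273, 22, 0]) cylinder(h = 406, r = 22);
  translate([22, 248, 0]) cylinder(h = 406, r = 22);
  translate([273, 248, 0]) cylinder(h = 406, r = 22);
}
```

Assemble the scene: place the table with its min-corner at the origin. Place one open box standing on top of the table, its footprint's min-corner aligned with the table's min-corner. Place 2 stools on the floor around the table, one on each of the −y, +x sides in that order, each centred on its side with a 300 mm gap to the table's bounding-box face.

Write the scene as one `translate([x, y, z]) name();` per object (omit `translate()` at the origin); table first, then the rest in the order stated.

table();
translate([0, 0, 683]) open_box();
translate([579, -570, 0]) stool();
translate([1753, 309, 0]) stool();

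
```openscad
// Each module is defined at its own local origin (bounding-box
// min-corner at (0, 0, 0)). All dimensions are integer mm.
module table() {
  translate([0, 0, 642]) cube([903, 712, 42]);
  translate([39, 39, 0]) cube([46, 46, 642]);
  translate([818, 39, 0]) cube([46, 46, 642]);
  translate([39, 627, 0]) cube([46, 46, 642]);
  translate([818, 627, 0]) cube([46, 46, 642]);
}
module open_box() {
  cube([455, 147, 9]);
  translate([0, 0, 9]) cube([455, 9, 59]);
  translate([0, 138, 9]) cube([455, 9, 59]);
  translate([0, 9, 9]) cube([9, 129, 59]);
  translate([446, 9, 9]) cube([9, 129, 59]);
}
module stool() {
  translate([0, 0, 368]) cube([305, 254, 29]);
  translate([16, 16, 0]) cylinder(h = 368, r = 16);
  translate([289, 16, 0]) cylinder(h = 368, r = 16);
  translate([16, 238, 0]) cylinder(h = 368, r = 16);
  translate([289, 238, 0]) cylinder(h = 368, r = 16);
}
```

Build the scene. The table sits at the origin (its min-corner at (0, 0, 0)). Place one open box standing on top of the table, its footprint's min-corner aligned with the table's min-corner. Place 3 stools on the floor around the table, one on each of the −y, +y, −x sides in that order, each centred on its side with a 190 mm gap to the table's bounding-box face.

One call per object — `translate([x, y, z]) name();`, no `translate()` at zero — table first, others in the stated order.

table();
translate([0, 0, 684]) open_box();
translate([299, -444, 0]) stool();
translate([299, 902, 0]) stool();
translate([-495, 229, 0]) stool();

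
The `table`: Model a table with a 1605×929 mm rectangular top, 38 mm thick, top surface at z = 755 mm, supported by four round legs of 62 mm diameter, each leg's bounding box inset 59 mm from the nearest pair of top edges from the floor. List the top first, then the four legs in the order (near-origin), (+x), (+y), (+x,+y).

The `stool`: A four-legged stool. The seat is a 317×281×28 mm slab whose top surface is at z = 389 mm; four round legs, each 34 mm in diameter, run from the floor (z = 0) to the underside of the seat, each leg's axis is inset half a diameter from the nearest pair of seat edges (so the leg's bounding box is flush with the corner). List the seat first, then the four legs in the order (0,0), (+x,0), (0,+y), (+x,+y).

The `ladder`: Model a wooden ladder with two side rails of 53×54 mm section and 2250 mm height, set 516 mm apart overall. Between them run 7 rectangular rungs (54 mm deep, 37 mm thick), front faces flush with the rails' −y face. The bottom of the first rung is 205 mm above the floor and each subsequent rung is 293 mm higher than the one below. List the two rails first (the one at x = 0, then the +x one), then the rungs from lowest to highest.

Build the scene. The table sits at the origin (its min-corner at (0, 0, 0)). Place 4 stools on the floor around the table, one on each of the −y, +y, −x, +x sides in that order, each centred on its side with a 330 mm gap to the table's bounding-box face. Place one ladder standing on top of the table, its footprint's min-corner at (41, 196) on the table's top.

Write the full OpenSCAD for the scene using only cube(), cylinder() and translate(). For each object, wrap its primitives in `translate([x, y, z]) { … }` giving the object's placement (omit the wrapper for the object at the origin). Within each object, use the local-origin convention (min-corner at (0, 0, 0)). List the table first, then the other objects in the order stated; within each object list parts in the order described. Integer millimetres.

translate([0, 0, 717]) cube([1605, 929, 38]);
translate([90, 90, 0]) cylinder(h = 717, r = 31);
translate([1515, 90, 0]) cylinder(h = 717, r = 31);
translate([90, 839, 0]) cylinder(h = 717, r = 31);
translate([1515, 839, 0]) cylinder(h = 717, r = 31);
translate([644, -611, 0]) {
  translate([0, 0, 361]) cube([317, 281, 28]);
  translate([17, 17, 0]) cylinder(h = 361, r = 17);
  translate([300, 17, 0]) cylinder(h = 361, r = 17);
  translate([17, 264, 0]) cylinder(h = 361, r = 17);
  translate([300, 264, 0]) cylinder(h = 361, r = 17);
}
translate([644, 1259, 0]) {
  translate([0, 0, 361]) cube([317, 281, 28]);
  translate([17, 17, 0]) cylinder(h = 361, r = 17);
  translate([300, 17, 0]) cylinder(h = 361, r = 17);
  translate([17, 264, 0]) cylinder(h = 361, r = 17);
  translate([300, 264, 0]) cylinder(h = 361, r = 17);
}
translate([-647, 324, 0]) {
  translate([0, 0, 361]) cube([317, 281, 28]);
  translate([17, 17, 0]) cylinder(h = 361, r = 17);
  translate([300, 17, 0]) cylinder(h = 361, r = 17);
  translate([17, 264, 0]) cylinder(h = 361, r = 17);
  translate([300, 264, 0]) cylinder(h = 361, r = 17);
}
translate([1935, 324, 0]) {
  translate([0, 0, 361]) cube([317, 281, 28]);
  translate([17, 17, 0]) cylinder(h = 361, r = 17);
  translate([300, 17, 0]) cylinder(h = 361, r = 17);
  translate([17, 264, 0]) cylinder(h = 361, r = 17);
  translate([300, 264, 0]) cylinder(h = 361, r = 17);
}
translate([41, 196, 755]) {
  cube([53, 54, 2250]);
  translate([463, 0, 0]) cube([53, 54, 2250]);
  translate([53, 0, 205]) cube([410, 54, 37]);
  translate([53, 0, 498]) cube([410, 54, 37]);
  translate([53, 0, 791]) cube([410, 54, 37]);
  translate([53, 0, 1084]) cube([410, 54, 37]);
  translate([53, 0, 1377]) cube([410, 54, 37]);
  translate([53, 0, 1670]) cube([410, 54, 37]);
  translate([53, 0, 1963]) cube([410, 54, 37]);
}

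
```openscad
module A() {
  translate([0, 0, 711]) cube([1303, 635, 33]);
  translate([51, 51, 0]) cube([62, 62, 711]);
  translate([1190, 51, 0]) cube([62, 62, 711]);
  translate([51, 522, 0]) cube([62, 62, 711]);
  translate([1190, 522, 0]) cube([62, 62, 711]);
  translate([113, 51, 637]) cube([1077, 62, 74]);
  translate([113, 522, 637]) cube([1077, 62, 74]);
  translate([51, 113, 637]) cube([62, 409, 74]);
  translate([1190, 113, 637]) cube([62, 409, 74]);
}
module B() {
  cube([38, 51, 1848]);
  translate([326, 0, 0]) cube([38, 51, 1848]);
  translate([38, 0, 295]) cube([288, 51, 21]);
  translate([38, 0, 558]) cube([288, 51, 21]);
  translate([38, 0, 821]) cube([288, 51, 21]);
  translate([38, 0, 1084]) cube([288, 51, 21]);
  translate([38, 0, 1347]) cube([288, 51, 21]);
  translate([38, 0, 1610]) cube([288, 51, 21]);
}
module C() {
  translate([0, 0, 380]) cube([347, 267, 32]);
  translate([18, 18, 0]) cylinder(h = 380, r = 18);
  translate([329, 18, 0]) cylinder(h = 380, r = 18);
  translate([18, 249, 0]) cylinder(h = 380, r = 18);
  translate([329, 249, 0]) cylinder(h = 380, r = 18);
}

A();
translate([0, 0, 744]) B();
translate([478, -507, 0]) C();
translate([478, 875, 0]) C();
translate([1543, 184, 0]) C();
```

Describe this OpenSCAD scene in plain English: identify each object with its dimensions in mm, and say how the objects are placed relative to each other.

A is a rectangular dining table. The top is 1303×635×33 mm with its upper surface at z = 744 mm. It stands on four 62×62 mm square legs, each inset 51 mm from the nearest pair of top edges, running from the floor to the underside of the top. Four apron rails, 62 mm thick and 74 mm tall, run between adjacent legs with their top edges flush with the underside of the top and their outer faces flush with the legs' outer faces.

B is a straight ladder. Two 38×51 mm vertical rails, 1848 mm tall, stand 364 mm apart (outside-to-outside) with their front faces coplanar on the −y side. 6 rungs, each 51 mm deep and 21 mm tall, span between the inner faces of the rails, front faces flush with the rails. The lowest rung's underside is at z = 295 mm and rungs are spaced 263 mm apart (underside to underside).

C is a four-legged stool. The seat is a 347×267×32 mm slab whose top surface is at z = 412 mm; four round legs, each 36 mm in diameter, run from the floor (z = 0) to the underside of the seat, each leg's axis is inset half a diameter from the nearest pair of seat edges (so the leg's bounding box is flush with the corner).

The ladder is on top of the table. Three stools sit around the table at the −y, +y, +x sides.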